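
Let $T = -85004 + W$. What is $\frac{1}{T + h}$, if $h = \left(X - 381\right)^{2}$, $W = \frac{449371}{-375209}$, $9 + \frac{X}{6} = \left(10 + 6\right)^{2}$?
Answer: $\frac{375209}{422934009802} \approx 8.8716 \cdot 10^{-7}$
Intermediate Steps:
$X = 1482$ ($X = -54 + 6 \left(10 + 6\right)^{2} = -54 + 6 \cdot 16^{2} = -54 + 6 \cdot 256 = -54 + 1536 = 1482$)
$W = - \frac{449371}{375209}$ ($W = 449371 \left(- \frac{1}{375209}\right) = - \frac{449371}{375209} \approx -1.1977$)
$h = 1212201$ ($h = \left(1482 - 381\right)^{2} = 1101^{2} = 1212201$)
$T = - \frac{31894715207}{375209}$ ($T = -85004 - \frac{449371}{375209} = - \frac{31894715207}{375209} \approx -85005.0$)
$\frac{1}{T + h} = \frac{1}{- \frac{31894715207}{375209} + 1212201} = \frac{1}{\frac{422934009802}{375209}} = \frac{375209}{422934009802}$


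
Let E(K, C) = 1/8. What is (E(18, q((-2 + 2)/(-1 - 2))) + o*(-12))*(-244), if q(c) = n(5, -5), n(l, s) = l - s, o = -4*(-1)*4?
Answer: 93635/2 ≈ 46818.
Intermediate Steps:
o = 16 (o = 4*4 = 16)
q(c) = 10 (q(c) = 5 - 1*(-5) = 5 + 5 = 10)
E(K, C) = ⅛
(E(18, q((-2 + 2)/(-1 - 2))) + o*(-12))*(-244) = (⅛ + 16*(-12))*(-244) = (⅛ - 192)*(-244) = -1535/8*(-244) = 93635/2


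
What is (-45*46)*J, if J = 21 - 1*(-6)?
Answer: -55890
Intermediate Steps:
J = 27 (J = 21 + 6 = 27)
(-45*46)*J = -45*46*27 = -2070*27 = -55890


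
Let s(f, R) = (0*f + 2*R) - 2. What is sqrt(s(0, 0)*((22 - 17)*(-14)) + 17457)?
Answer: sqrt(17597) ≈ 132.65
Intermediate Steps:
s(f, R) = -2 + 2*R (s(f, R) = (0 + 2*R) - 2 = 2*R - 2 = -2 + 2*R)
sqrt(s(0, 0)*((22 - 17)*(-14)) + 17457) = sqrt((-2 + 2*0)*((22 - 17)*(-14)) + 17457) = sqrt((-2 + 0)*(5*(-14)) + 17457) = sqrt(-2*(-70) + 17457) = sqrt(140 + 17457) = sqrt(17597)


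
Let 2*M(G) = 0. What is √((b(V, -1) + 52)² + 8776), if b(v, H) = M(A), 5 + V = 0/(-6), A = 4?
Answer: 2*√2870 ≈ 107.14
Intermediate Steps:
V = -5 (V = -5 + 0/(-6) = -5 + 0*(-⅙) = -5 + 0 = -5)
M(G) = 0 (M(G) = (½)*0 = 0)
b(v, H) = 0
√((b(V, -1) + 52)² + 8776) = √((0 + 52)² + 8776) = √(52² + 8776) = √(2704 + 8776) = √11480 = 2*√2870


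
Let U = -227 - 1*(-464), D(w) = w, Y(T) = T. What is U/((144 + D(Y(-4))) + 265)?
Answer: 79/135 ≈ 0.58519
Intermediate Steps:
U = 237 (U = -227 + 464 = 237)
U/((144 + D(Y(-4))) + 265) = 237/((144 - 4) + 265) = 237/(140 + 265) = 237/405 = 237*(1/405) = 79/135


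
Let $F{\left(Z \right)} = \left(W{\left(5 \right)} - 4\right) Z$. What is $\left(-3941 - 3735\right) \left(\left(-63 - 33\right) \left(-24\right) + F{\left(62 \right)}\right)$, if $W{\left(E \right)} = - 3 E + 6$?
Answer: $-11498648$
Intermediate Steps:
$W{\left(E \right)} = 6 - 3 E$
$F{\left(Z \right)} = - 13 Z$ ($F{\left(Z \right)} = \left(\left(6 - 15\right) - 4\right) Z = \left(-9 - 4\right) Z = - 13 Z$)
$\left(-3941 - 3735\right) \left(\left(-63 - 33\right) \left(-24\right) + F{\left(62 \right)}\right) = \left(-3941 - 3735\right) \left(\left(-63 - 33\right) \left(-24\right) - 806\right) = - 7676 \left(\left(-63 - 33\right) \left(-24\right) - 806\right) = - 7676 \left(\left(-96\right) \left(-24\right) - 806\right) = - 7676 \left(2304 - 806\right) = \left(-7676\right) 1498 = -11498648$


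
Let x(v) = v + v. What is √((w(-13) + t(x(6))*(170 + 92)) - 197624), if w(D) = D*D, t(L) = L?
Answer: I*√194311 ≈ 440.81*I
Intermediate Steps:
x(v) = 2*v
w(D) = D²
√((w(-13) + t(x(6))*(170 + 92)) - 197624) = √(((-13)² + (2*6)*(170 + 92)) - 197624) = √((169 + 12*262) - 197624) = √((169 + 3144) - 197624) = √(3313 - 197624) = √(-194311) = I*√194311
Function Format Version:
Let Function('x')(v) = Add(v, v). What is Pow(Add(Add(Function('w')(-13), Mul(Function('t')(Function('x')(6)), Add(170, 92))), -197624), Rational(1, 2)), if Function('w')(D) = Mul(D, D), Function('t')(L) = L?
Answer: Mul(I, Pow(194311, Rational(1, 2))) ≈ Mul(440.81, I)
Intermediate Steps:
Function('x')(v) = Mul(2, v)
Function('w')(D) = Pow(D, 2)
Pow(Add(Add(Function('w')(-13), Mul(Function('t')(Function('x')(6)), Add(170, 92))), -197624), Rational(1, 2)) = Pow(Add(Add(Pow(-13, 2), Mul(Mul(2, 6), Add(170, 92))), -197624), Rational(1, 2)) = Pow(Add(Add(169, Mul(12, 262)), -197624), Rational(1, 2)) = Pow(Add(Add(169, 3144), -197624), Rational(1, 2)) = Pow(Add(3313, -197624), Rational(1, 2)) = Pow(-194311, Rational(1, 2)) = Mul(I, Pow(194311, Rational(1, 2)))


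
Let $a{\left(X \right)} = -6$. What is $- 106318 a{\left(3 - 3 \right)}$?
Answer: $637908$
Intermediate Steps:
$- 106318 a{\left(3 - 3 \right)} = \left(-106318\right) \left(-6\right) = 637908$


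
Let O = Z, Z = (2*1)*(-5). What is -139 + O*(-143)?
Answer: 1291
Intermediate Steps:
Z = -10 (Z = 2*(-5) = -10)
O = -10
-139 + O*(-143) = -139 - 10*(-143) = -139 + 1430 = 1291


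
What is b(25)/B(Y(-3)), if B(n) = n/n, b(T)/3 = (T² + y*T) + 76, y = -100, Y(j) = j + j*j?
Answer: -5397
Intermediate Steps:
Y(j) = j + j²
b(T) = 228 - 300*T + 3*T² (b(T) = 3*((T² - 100*T) + 76) = 3*(76 + T² - 100*T) = 228 - 300*T + 3*T²)
B(n) = 1
b(25)/B(Y(-3)) = (228 - 300*25 + 3*25²)/1 = (228 - 7500 + 3*625)*1 = (228 - 7500 + 1875)*1 = -5397*1 = -5397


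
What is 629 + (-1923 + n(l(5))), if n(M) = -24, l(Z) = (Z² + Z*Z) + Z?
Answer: -1318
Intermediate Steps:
l(Z) = Z + 2*Z² (l(Z) = (Z² + Z²) + Z = 2*Z² + Z = Z + 2*Z²)
629 + (-1923 + n(l(5))) = 629 + (-1923 - 24) = 629 - 1947 = -1318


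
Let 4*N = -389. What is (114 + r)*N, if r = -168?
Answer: 10503/2 ≈ 5251.5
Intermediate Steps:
N = -389/4 (N = (1/4)*(-389) = -389/4 ≈ -97.250)
(114 + r)*N = (114 - 168)*(-389/4) = -54*(-389/4) = 10503/2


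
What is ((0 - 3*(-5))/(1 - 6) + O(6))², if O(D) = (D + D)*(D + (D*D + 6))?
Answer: 328329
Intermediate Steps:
O(D) = 2*D*(6 + D + D²) (O(D) = (2*D)*(D + (D² + 6)) = (2*D)*(D + (6 + D²)) = (2*D)*(6 + D + D²) = 2*D*(6 + D + D²))
((0 - 3*(-5))/(1 - 6) + O(6))² = ((0 - 3*(-5))/(1 - 6) + 2*6*(6 + 6 + 6²))² = ((0 + 15)/(-5) + 2*6*(6 + 6 + 36))² = (15*(-⅕) + 2*6*48)² = (-3 + 576)² = 573² = 328329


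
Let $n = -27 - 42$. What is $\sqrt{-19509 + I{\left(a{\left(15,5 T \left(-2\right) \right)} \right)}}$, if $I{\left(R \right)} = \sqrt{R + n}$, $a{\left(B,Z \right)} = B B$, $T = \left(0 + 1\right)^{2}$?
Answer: $\sqrt{-19509 + 2 \sqrt{39}} \approx 139.63 i$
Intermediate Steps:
$T = 1$ ($T = 1^{2} = 1$)
$a{\left(B,Z \right)} = B^{2}$
$n = -69$ ($n = -27 - 42 = -69$)
$I{\left(R \right)} = \sqrt{-69 + R}$ ($I{\left(R \right)} = \sqrt{R - 69} = \sqrt{-69 + R}$)
$\sqrt{-19509 + I{\left(a{\left(15,5 T \left(-2\right) \right)} \right)}} = \sqrt{-19509 + \sqrt{-69 + 15^{2}}} = \sqrt{-19509 + \sqrt{-69 + 225}} = \sqrt{-19509 + \sqrt{156}} = \sqrt{-19509 + 2 \sqrt{39}}$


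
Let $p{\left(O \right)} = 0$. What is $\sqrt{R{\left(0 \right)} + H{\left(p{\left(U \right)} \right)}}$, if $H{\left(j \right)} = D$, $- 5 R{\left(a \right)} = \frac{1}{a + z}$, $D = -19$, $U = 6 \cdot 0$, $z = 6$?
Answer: $\frac{i \sqrt{17130}}{30} \approx 4.3627 i$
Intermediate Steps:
$U = 0$
$R{\left(a \right)} = - \frac{1}{5 \left(6 + a\right)}$ ($R{\left(a \right)} = - \frac{1}{5 \left(a + 6\right)} = - \frac{1}{5 \left(6 + a\right)}$)
$H{\left(j \right)} = -19$
$\sqrt{R{\left(0 \right)} + H{\left(p{\left(U \right)} \right)}} = \sqrt{- \frac{1}{30 + 5 \cdot 0} - 19} = \sqrt{- \frac{1}{30 + 0} - 19} = \sqrt{- \frac{1}{30} - 19} = \sqrt{- \frac{571}{30}} = \frac{i \sqrt{17130}}{30}$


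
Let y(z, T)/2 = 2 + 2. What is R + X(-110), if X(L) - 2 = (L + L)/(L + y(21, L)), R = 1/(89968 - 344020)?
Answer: 17952991/4318884 ≈ 4.1569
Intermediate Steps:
y(z, T) = 8 (y(z, T) = 2*(2 + 2) = 2*4 = 8)
R = -1/254052 (R = 1/(-254052) = -1/254052 ≈ -3.9362e-6)
X(L) = 2 + 2*L/(8 + L) (X(L) = 2 + (L + L)/(L + 8) = 2 + (2*L)/(8 + L) = 2 + 2*L/(8 + L))
R + X(-110) = -1/254052 + 4*(4 - 110)/(8 - 110) = -1/254052 + 4*(-106)/(-102) = -1/254052 + 4*(-1/102)*(-106) = -1/254052 + 212/51 = 17952991/4318884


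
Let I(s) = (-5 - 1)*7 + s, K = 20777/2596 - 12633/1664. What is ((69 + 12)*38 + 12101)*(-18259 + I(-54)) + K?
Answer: -300881557080705/1079936 ≈ -2.7861e+8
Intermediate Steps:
K = 444415/1079936 (K = 20777*(1/2596) - 12633*1/1664 = 20777/2596 - 12633/1664 = 444415/1079936 ≈ 0.41152)
I(s) = -42 + s (I(s) = -6*7 + s = -42 + s)
((69 + 12)*38 + 12101)*(-18259 + I(-54)) + K = ((69 + 12)*38 + 12101)*(-18259 + (-42 - 54)) + 444415/1079936 = (81*38 + 12101)*(-18259 - 96) + 444415/1079936 = (3078 + 12101)*(-18355) + 444415/1079936 = 15179*(-18355) + 444415/1079936 = -278610545 + 444415/1079936 = -300881557080705/1079936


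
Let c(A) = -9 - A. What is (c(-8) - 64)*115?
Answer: -7475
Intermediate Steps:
(c(-8) - 64)*115 = ((-9 - 1*(-8)) - 64)*115 = ((-9 + 8) - 64)*115 = (-1 - 64)*115 = -65*115 = -7475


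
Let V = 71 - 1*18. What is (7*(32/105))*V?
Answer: 1696/15 ≈ 113.07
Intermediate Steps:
V = 53 (V = 71 - 18 = 53)
(7*(32/105))*V = (7*(32/105))*53 = (32/15)*53 = 1696/15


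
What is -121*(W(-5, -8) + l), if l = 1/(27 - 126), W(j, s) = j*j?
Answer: -27214/9 ≈ -3023.8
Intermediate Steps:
W(j, s) = j**2
l = -1/99 (l = 1/(-99) = -1/99 ≈ -0.010101)
-121*(W(-5, -8) + l) = -121*((-5)**2 - 1/99) = -121*(25 - 1/99) = -121*2474/99 = -27214/9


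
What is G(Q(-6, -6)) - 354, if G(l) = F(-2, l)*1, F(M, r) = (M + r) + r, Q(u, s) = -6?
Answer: -368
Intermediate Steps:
F(M, r) = M + 2*r
G(l) = -2 + 2*l (G(l) = (-2 + 2*l)*1 = -2 + 2*l)
G(Q(-6, -6)) - 354 = (-2 + 2*(-6)) - 354 = (-2 - 12) - 354 = -14 - 354 = -368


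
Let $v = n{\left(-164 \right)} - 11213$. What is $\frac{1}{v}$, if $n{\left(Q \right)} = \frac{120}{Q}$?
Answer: $- \frac{41}{459763} \approx -8.9176 \cdot 10^{-5}$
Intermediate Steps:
$v = - \frac{459763}{41}$ ($v = \frac{120}{-164} - 11213 = 120 \left(- \frac{1}{164}\right) - 11213 = - \frac{30}{41} - 11213 = - \frac{459763}{41} \approx -11214.0$)
$\frac{1}{v} = \frac{1}{- \frac{459763}{41}} = - \frac{41}{459763}$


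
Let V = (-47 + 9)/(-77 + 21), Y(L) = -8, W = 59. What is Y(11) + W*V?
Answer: 897/28 ≈ 32.036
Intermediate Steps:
V = 19/28 (V = -38/(-56) = -38*(-1/56) = 19/28 ≈ 0.67857)
Y(11) + W*V = -8 + 59*(19/28) = -8 + 1121/28 = 897/28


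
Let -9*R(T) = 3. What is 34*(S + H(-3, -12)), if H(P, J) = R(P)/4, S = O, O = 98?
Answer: 19975/6 ≈ 3329.2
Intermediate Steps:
R(T) = -⅓ (R(T) = -⅑*3 = -⅓)
S = 98
H(P, J) = -1/12 (H(P, J) = -⅓/4 = -⅓*¼ = -1/12)
34*(S + H(-3, -12)) = 34*(98 - 1/12) = 34*(1175/12) = 19975/6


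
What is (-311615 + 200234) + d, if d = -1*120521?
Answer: -231902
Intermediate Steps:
d = -120521
(-311615 + 200234) + d = (-311615 + 200234) - 120521 = -111381 - 120521 = -231902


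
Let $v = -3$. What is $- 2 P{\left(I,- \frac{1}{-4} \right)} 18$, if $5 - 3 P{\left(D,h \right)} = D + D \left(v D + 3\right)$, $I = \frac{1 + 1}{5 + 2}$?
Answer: $- \frac{2412}{49} \approx -49.224$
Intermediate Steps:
$I = \frac{2}{7} \approx 0.28571$
$P{\left(D,h \right)} = \frac{5}{3} - \frac{D}{3} - \frac{D \left(3 - 3 D\right)}{3}$ ($P{\left(D,h \right)} = \frac{5}{3} - \frac{D + D \left(- 3 D + 3\right)}{3} = \frac{5}{3} - \frac{D + D \left(3 - 3 D\right)}{3} = \frac{5}{3} - \left(\frac{D}{3} + \frac{D \left(3 - 3 D\right)}{3}\right) = \frac{5}{3} - \frac{D}{3} - \frac{D \left(3 - 3 D\right)}{3}$)
$- 2 P{\left(I,- \frac{1}{-4} \right)} 18 = - 2 \left(\frac{5}{3} + \left(\frac{2}{7}\right)^{2} - \frac{8}{21}\right) 18 = - 2 \left(\frac{5}{3} + \frac{4}{49} - \frac{8}{21}\right) 18 = \left(-2\right) \frac{67}{49} \cdot 18 = \left(- \frac{134}{49}\right) 18 = - \frac{2412}{49}$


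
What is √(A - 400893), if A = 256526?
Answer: I*√144367 ≈ 379.96*I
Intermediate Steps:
√(A - 400893) = √(256526 - 400893) = √(-144367) = I*√144367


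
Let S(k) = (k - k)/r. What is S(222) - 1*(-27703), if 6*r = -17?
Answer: 27703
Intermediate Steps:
r = -17/6 (r = (1/6)*(-17) = -17/6 ≈ -2.8333)
S(k) = 0 (S(k) = (k - k)/(-17/6) = 0*(-6/17) = 0)
S(222) - 1*(-27703) = 0 - 1*(-27703) = 0 + 27703 = 27703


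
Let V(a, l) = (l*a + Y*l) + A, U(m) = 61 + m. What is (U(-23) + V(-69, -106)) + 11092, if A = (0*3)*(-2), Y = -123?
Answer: 31482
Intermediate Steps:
A = 0 (A = 0*(-2) = 0)
V(a, l) = -123*l + a*l (V(a, l) = (l*a - 123*l) + 0 = (a*l - 123*l) + 0 = (-123*l + a*l) + 0 = -123*l + a*l)
(U(-23) + V(-69, -106)) + 11092 = ((61 - 23) - 106*(-123 - 69)) + 11092 = (38 - 106*(-192)) + 11092 = (38 + 20352) + 11092 = 20390 + 11092 = 31482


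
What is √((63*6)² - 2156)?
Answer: 14*√718 ≈ 375.14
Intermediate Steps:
√((63*6)² - 2156) = √(378² - 2156) = √(142884 - 2156) = √140728 = 14*√718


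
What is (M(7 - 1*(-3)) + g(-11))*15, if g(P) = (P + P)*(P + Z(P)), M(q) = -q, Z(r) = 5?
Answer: 1830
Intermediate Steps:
g(P) = 2*P*(5 + P) (g(P) = (P + P)*(P + 5) = (2*P)*(5 + P) = 2*P*(5 + P))
(M(7 - 1*(-3)) + g(-11))*15 = (-(7 - 1*(-3)) + 2*(-11)*(5 - 11))*15 = (-(7 + 3) + 2*(-11)*(-6))*15 = (-1*10 + 132)*15 = (-10 + 132)*15 = 122*15 = 1830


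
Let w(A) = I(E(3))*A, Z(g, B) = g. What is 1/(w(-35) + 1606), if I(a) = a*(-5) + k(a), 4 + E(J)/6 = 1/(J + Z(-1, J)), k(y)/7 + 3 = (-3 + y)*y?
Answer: -1/124814 ≈ -8.0119e-6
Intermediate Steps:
k(y) = -21 + 7*y*(-3 + y) (k(y) = -21 + 7*((-3 + y)*y) = -21 + 7*(y*(-3 + y)) = -21 + 7*y*(-3 + y))
E(J) = -24 + 6/(-1 + J) (E(J) = -24 + 6/(J - 1) = -24 + 6/(-1 + J))
I(a) = -21 - 26*a + 7*a² (I(a) = a*(-5) + (-21 - 21*a + 7*a²) = -5*a + (-21 - 21*a + 7*a²) = -21 - 26*a + 7*a²)
w(A) = 3612*A (w(A) = (-21 - 156*(5 - 4*3)/(-1 + 3) + 7*(6*(5 - 4*3)/(-1 + 3))²)*A = (-21 - 156*(5 - 12)/2 + 7*(6*(5 - 12)/2)²)*A = (-21 - 156*(-7)/2 + 7*(6*(½)*(-7))²)*A = (-21 - 26*(-21) + 7*(-21)²)*A = (-21 + 546 + 7*441)*A = (-21 + 546 + 3087)*A = 3612*A)
1/(w(-35) + 1606) = 1/(3612*(-35) + 1606) = 1/(-126420 + 1606) = 1/(-124814) = -1/124814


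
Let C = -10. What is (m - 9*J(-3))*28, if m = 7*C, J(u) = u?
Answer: -1204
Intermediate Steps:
m = -70 (m = 7*(-10) = -70)
(m - 9*J(-3))*28 = (-70 - 9*(-3))*28 = (-70 + 27)*28 = -43*28 = -1204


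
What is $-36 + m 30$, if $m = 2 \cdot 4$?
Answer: $204$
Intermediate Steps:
$m = 8$
$-36 + m 30 = -36 + 8 \cdot 30 = -36 + 240 = 204$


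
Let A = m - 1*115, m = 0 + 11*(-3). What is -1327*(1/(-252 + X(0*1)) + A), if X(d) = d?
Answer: 49493119/252 ≈ 1.9640e+5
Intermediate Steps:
m = -33 (m = 0 - 33 = -33)
A = -148 (A = -33 - 1*115 = -33 - 115 = -148)
-1327*(1/(-252 + X(0*1)) + A) = -1327*(1/(-252 + 0*1) - 148) = -1327*(1/(-252 + 0) - 148) = -1327*(1/(-252) - 148) = -1327*(-1/252 - 148) = -1327*(-37297/252) = 49493119/252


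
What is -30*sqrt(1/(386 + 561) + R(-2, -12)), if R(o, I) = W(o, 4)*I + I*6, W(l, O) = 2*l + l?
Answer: -30*sqrt(947)/947 ≈ -0.97487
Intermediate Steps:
W(l, O) = 3*l
R(o, I) = 6*I + 3*I*o (R(o, I) = (3*o)*I + I*6 = 3*I*o + 6*I = 6*I + 3*I*o)
-30*sqrt(1/(386 + 561) + R(-2, -12)) = -30*sqrt(1/(386 + 561) + 3*(-12)*(2 - 2)) = -30*sqrt(1/947 + 3*(-12)*0) = -30*sqrt(1/947 + 0) = -30*sqrt(947)/947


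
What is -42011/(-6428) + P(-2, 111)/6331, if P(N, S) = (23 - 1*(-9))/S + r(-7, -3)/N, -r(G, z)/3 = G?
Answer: 29515566013/4517219148 ≈ 6.5340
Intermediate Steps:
r(G, z) = -3*G
P(N, S) = 21/N + 32/S (P(N, S) = (23 - 1*(-9))/S + (-3*(-7))/N = (23 + 9)/S + 21/N = 32/S + 21/N = 21/N + 32/S)
-42011/(-6428) + P(-2, 111)/6331 = -42011/(-6428) + (21/(-2) + 32/111)/6331 = -42011*(-1/6428) + (21*(-½) + 32*(1/111))*(1/6331) = 42011/6428 + (-21/2 + 32/111)*(1/6331) = 42011/6428 - 2267/222*1/6331 = 42011/6428 - 2267/1405482 = 29515566013/4517219148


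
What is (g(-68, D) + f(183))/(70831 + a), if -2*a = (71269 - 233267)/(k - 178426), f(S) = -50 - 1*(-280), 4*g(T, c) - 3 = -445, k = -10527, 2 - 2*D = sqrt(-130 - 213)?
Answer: 45159767/26767297888 ≈ 0.0016871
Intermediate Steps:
D = 1 - 7*I*sqrt(7)/2 (D = 1 - sqrt(-130 - 213)/2 = 1 - 7*I*sqrt(7)/2 ≈ 1.0 - 9.2601*I)
g(T, c) = -221/2 (g(T, c) = 3/4 + (1/4)*(-445) = 3/4 - 445/4 = -221/2)
f(S) = 230 (f(S) = -50 + 280 = 230)
a = -80999/188953 (a = -(71269 - 233267)/(2*(-10527 - 178426)) = -(-80999)/(-188953) = -(-80999)*(-1)/188953 = -1/2*161998/188953 = -80999/188953 ≈ -0.42867)
(g(-68, D) + f(183))/(70831 + a) = (-221/2 + 230)/(70831 - 80999/188953) = 239/(2*(13383648944/188953)) = (239/2)*(188953/13383648944) = 45159767/26767297888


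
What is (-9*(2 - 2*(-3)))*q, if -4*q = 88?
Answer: 1584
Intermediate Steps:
q = -22 (q = -¼*88 = -22)
(-9*(2 - 2*(-3)))*q = -9*(2 - 2*(-3))*(-22) = -9*(2 + 6)*(-22) = -9*8*(-22) = -72*(-22) = 1584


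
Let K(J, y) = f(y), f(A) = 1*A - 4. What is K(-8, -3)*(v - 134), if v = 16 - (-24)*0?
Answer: 826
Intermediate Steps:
v = 16 (v = 16 - 1*0 = 16 + 0 = 16)
f(A) = -4 + A (f(A) = A - 4 = -4 + A)
K(J, y) = -4 + y
K(-8, -3)*(v - 134) = (-4 - 3)*(16 - 134) = -7*(-118) = 826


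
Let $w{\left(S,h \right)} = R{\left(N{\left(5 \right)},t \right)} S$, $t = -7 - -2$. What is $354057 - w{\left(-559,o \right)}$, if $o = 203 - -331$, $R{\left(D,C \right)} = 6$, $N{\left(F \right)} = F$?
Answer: $357411$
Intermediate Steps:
$t = -5$ ($t = -7 + 2 = -5$)
$o = 534$ ($o = 203 + 331 = 534$)
$w{\left(S,h \right)} = 6 S$
$354057 - w{\left(-559,o \right)} = 354057 - 6 \left(-559\right) = 354057 - -3354 = 354057 + 3354 = 357411$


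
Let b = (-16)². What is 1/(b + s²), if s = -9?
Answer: 1/337 ≈ 0.0029674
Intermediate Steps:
b = 256
1/(b + s²) = 1/(256 + (-9)²) = 1/(256 + 81) = 1/337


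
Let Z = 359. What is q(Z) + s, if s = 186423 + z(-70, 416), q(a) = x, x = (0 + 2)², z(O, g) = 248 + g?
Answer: 187091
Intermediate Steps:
x = 4 (x = 2² = 4)
q(a) = 4
s = 187087 (s = 186423 + (248 + 416) = 186423 + 664 = 187087)
q(Z) + s = 4 + 187087 = 187091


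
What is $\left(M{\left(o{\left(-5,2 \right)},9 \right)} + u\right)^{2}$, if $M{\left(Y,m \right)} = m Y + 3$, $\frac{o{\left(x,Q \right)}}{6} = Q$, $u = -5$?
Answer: $11236$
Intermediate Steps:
$o{\left(x,Q \right)} = 6 Q$
$M{\left(Y,m \right)} = 3 + Y m$ ($M{\left(Y,m \right)} = Y m + 3 = 3 + Y m$)
$\left(M{\left(o{\left(-5,2 \right)},9 \right)} + u\right)^{2} = \left(\left(3 + 6 \cdot 2 \cdot 9\right) - 5\right)^{2} = \left(\left(3 + 12 \cdot 9\right) - 5\right)^{2} = \left(\left(3 + 108\right) - 5\right)^{2} = \left(111 - 5\right)^{2} = 106^{2} = 11236$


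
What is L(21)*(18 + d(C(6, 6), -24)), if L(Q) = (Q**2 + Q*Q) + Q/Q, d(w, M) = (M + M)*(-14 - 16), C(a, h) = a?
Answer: 1287414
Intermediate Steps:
d(w, M) = -60*M (d(w, M) = (2*M)*(-30) = -60*M)
L(Q) = 1 + 2*Q**2 (L(Q) = (Q**2 + Q**2) + 1 = 2*Q**2 + 1 = 1 + 2*Q**2)
L(21)*(18 + d(C(6, 6), -24)) = (1 + 2*21**2)*(18 - 60*(-24)) = (1 + 2*441)*(18 + 1440) = (1 + 882)*1458 = 883*1458 = 1287414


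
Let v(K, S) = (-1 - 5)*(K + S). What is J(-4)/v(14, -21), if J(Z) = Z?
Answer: -2/21 ≈ -0.095238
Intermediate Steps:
v(K, S) = -6*K - 6*S (v(K, S) = -6*(K + S) = -6*K - 6*S)
J(-4)/v(14, -21) = -4/(-6*14 - 6*(-21)) = -4/(-84 + 126) = -4/42 = -4*1/42 = -2/21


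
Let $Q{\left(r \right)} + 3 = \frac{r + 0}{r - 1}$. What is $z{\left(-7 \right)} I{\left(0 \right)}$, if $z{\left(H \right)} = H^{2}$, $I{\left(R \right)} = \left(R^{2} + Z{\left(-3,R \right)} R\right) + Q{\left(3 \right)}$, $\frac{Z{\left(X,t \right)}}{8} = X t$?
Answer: $- \frac{147}{2} \approx -73.5$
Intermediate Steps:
$Q{\left(r \right)} = -3 + \frac{r}{-1 + r}$ ($Q{\left(r \right)} = -3 + \frac{r + 0}{r - 1} = -3 + \frac{r}{-1 + r}$)
$Z{\left(X,t \right)} = 8 X t$
$I{\left(R \right)} = - \frac{3}{2} - 23 R^{2}$ ($I{\left(R \right)} = \left(R^{2} + 8 \left(-3\right) R R\right) + \frac{3 - 6}{-1 + 3} = \left(R^{2} + - 24 R R\right) + \frac{3 - 6}{2} = \left(R^{2} - 24 R^{2}\right) + \frac{1}{2} \left(-3\right) = - 23 R^{2} - \frac{3}{2} = - \frac{3}{2} - 23 R^{2}$)
$z{\left(-7 \right)} I{\left(0 \right)} = \left(-7\right)^{2} \left(- \frac{3}{2} - 23 \cdot 0^{2}\right) = 49 \left(- \frac{3}{2} - 0\right) = 49 \left(- \frac{3}{2} + 0\right) = 49 \left(- \frac{3}{2}\right) = - \frac{147}{2}$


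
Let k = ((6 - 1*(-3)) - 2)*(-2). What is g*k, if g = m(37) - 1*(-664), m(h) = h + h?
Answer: -10332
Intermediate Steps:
m(h) = 2*h
k = -14 (k = ((6 + 3) - 2)*(-2) = (9 - 2)*(-2) = 7*(-2) = -14)
g = 738 (g = 2*37 - 1*(-664) = 74 + 664 = 738)
g*k = 738*(-14) = -10332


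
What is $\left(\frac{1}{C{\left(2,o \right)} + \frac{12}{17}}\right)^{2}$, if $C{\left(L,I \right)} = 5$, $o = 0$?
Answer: $\frac{289}{9409} \approx 0.030715$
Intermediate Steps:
$\left(\frac{1}{C{\left(2,o \right)} + \frac{12}{17}}\right)^{2} = \left(\frac{1}{5 + \frac{12}{17}}\right)^{2} = \left(\frac{1}{\frac{97}{17}}\right)^{2} = \left(\frac{17}{97}\right)^{2} = \frac{289}{9409}$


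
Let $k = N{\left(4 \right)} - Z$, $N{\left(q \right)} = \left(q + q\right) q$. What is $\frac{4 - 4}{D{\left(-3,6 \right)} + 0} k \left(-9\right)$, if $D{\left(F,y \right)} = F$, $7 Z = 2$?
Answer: $0$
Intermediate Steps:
$Z = \frac{2}{7}$ ($Z = \frac{1}{7} \cdot 2 = \frac{2}{7} \approx 0.28571$)
$N{\left(q \right)} = 2 q^{2}$ ($N{\left(q \right)} = 2 q q = 2 q^{2}$)
$k = \frac{222}{7}$ ($k = 2 \cdot 4^{2} - \frac{2}{7} = 2 \cdot 16 - \frac{2}{7} = 32 - \frac{2}{7} = \frac{222}{7} \approx 31.714$)
$\frac{4 - 4}{D{\left(-3,6 \right)} + 0} k \left(-9\right) = \frac{4 - 4}{-3 + 0} \cdot \frac{222}{7} \left(-9\right) = \frac{0}{-3} \cdot \frac{222}{7} \left(-9\right) = 0 \left(- \frac{1}{3}\right) \frac{222}{7} \left(-9\right) = 0 \cdot \frac{222}{7} \left(-9\right) = 0 \left(-9\right) = 0$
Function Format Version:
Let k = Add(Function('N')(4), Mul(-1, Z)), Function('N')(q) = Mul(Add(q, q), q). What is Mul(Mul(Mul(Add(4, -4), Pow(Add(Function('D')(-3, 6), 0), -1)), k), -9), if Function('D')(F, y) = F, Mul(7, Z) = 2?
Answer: 0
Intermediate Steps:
Z = Rational(2, 7) (Z = Mul(Rational(1, 7), 2) = Rational(2, 7) ≈ 0.28571)
Function('N')(q) = Mul(2, Pow(q, 2)) (Function('N')(q) = Mul(Mul(2, q), q) = Mul(2, Pow(q, 2)))
k = Rational(222, 7) (k = Add(Mul(2, Pow(4, 2)), Mul(-1, Rational(2, 7))) = Add(Mul(2, 16), Rational(-2, 7)) = Add(32, Rational(-2, 7)) = Rational(222, 7) ≈ 31.714)
Mul(Mul(Mul(Add(4, -4), Pow(Add(Function('D')(-3, 6), 0), -1)), k), -9) = Mul(Mul(Mul(Add(4, -4), Pow(Add(-3, 0), -1)), Rational(222, 7)), -9) = Mul(Mul(Mul(0, Pow(-3, -1)), Rational(222, 7)), -9) = Mul(Mul(Mul(0, Rational(-1, 3)), Rational(222, 7)), -9) = Mul(Mul(0, Rational(222, 7)), -9) = Mul(0, -9) = 0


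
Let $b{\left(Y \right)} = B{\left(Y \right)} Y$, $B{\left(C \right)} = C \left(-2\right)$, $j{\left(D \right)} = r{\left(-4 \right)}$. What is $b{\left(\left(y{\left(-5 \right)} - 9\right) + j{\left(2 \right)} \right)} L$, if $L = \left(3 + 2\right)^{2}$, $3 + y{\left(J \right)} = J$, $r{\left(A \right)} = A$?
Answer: $-22050$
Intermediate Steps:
$j{\left(D \right)} = -4$
$y{\left(J \right)} = -3 + J$
$L = 25$ ($L = 5^{2} = 25$)
$B{\left(C \right)} = - 2 C$
$b{\left(Y \right)} = - 2 Y^{2}$ ($b{\left(Y \right)} = - 2 Y Y = - 2 Y^{2}$)
$b{\left(\left(y{\left(-5 \right)} - 9\right) + j{\left(2 \right)} \right)} L = - 2 \left(\left(\left(-3 - 5\right) - 9\right) - 4\right)^{2} \cdot 25 = - 2 \left(\left(-8 - 9\right) - 4\right)^{2} \cdot 25 = - 2 \left(-17 - 4\right)^{2} \cdot 25 = - 2 \left(-21\right)^{2} \cdot 25 = \left(-2\right) 441 \cdot 25 = \left(-882\right) 25 = -22050$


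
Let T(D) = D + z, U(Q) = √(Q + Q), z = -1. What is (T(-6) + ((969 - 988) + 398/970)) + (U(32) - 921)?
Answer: -455216/485 ≈ -938.59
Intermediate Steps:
U(Q) = √2*√Q (U(Q) = √(2*Q) = √2*√Q)
T(D) = -1 + D (T(D) = D - 1 = -1 + D)
(T(-6) + ((969 - 988) + 398/970)) + (U(32) - 921) = ((-1 - 6) + ((969 - 988) + 398/970)) + (√2*√32 - 921) = (-7 + (-19 + 398*(1/970))) + (√2*(4*√2) - 921) = (-7 + (-19 + 199/485)) + (8 - 921) = (-7 - 9016/485) - 913 = -12411/485 - 913 = -455216/485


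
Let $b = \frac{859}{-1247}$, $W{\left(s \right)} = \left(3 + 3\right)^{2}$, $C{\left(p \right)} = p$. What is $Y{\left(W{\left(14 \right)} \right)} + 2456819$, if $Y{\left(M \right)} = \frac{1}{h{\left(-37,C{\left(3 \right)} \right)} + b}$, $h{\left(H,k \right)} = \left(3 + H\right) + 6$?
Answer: $\frac{87892698478}{35775} \approx 2.4568 \cdot 10^{6}$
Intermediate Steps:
$h{\left(H,k \right)} = 9 + H$
$W{\left(s \right)} = 36$ ($W{\left(s \right)} = 6^{2} = 36$)
$b = - \frac{859}{1247}$ ($b = 859 \left(- \frac{1}{1247}\right) = - \frac{859}{1247} \approx -0.68885$)
$Y{\left(M \right)} = - \frac{1247}{35775}$ ($Y{\left(M \right)} = \frac{1}{\left(9 - 37\right) - \frac{859}{1247}} = \frac{1}{-28 - \frac{859}{1247}} = \frac{1}{- \frac{35775}{1247}} = - \frac{1247}{35775}$)
$Y{\left(W{\left(14 \right)} \right)} + 2456819 = - \frac{1247}{35775} + 2456819 = \frac{87892698478}{35775}$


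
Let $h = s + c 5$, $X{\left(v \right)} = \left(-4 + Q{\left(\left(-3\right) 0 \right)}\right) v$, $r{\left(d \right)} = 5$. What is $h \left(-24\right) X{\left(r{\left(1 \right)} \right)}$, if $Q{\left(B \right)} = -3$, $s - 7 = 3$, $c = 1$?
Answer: $12600$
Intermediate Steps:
$s = 10$ ($s = 7 + 3 = 10$)
$X{\left(v \right)} = - 7 v$ ($X{\left(v \right)} = \left(-4 - 3\right) v = - 7 v$)
$h = 15$ ($h = 10 + 1 \cdot 5 = 10 + 5 = 15$)
$h \left(-24\right) X{\left(r{\left(1 \right)} \right)} = 15 \left(-24\right) \left(\left(-7\right) 5\right) = \left(-360\right) \left(-35\right) = 12600$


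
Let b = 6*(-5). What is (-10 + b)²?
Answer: 1600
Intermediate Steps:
b = -30
(-10 + b)² = (-10 - 30)² = (-40)² = 1600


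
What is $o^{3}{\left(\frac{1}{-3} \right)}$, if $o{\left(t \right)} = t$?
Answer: $- \frac{1}{27} \approx -0.037037$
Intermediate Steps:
$o^{3}{\left(\frac{1}{-3} \right)} = \left(\frac{1}{-3}\right)^{3} = \left(- \frac{1}{3}\right)^{3} = - \frac{1}{27}$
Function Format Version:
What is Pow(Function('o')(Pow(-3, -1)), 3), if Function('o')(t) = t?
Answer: Rational(-1, 27) ≈ -0.037037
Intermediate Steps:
Pow(Function('o')(Pow(-3, -1)), 3) = Pow(Pow(-3, -1), 3) = Pow(Rational(-1, 3), 3) = Rational(-1, 27)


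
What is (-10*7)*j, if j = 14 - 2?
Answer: -840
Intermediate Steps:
j = 12
(-10*7)*j = -10*7*12 = -70*12 = -840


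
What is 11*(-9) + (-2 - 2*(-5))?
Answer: -91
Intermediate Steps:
11*(-9) + (-2 - 2*(-5)) = -99 + (-2 + 10) = -99 + 8 = -91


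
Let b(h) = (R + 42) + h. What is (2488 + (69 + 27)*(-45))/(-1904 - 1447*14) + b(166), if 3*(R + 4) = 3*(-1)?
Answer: 2250359/11081 ≈ 203.08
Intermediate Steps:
R = -5 (R = -4 + (3*(-1))/3 = -4 + (⅓)*(-3) = -4 - 1 = -5)
b(h) = 37 + h (b(h) = (-5 + 42) + h = 37 + h)
(2488 + (69 + 27)*(-45))/(-1904 - 1447*14) + b(166) = (2488 + (69 + 27)*(-45))/(-1904 - 1447*14) + (37 + 166) = (2488 + 96*(-45))/(-1904 - 20258) + 203 = (2488 - 4320)/(-22162) + 203 = -1832*(-1/22162) + 203 = 916/11081 + 203 = 2250359/11081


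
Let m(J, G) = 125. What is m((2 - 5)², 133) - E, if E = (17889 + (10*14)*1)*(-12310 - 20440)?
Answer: 590449875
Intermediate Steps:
E = -590449750 (E = (17889 + 140*1)*(-32750) = (17889 + 140)*(-32750) = 18029*(-32750) = -590449750)
m((2 - 5)², 133) - E = 125 - 1*(-590449750) = 125 + 590449750 = 590449875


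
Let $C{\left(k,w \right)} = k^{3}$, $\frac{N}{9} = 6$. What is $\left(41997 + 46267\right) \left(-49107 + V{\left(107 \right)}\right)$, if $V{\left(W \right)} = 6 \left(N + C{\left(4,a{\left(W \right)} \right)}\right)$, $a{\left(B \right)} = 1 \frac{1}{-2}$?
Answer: $-4271889336$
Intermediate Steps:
$N = 54$ ($N = 9 \cdot 6 = 54$)
$a{\left(B \right)} = - \frac{1}{2}$ ($a{\left(B \right)} = 1 \left(- \frac{1}{2}\right) = - \frac{1}{2}$)
$V{\left(W \right)} = 708$ ($V{\left(W \right)} = 6 \left(54 + 4^{3}\right) = 6 \left(54 + 64\right) = 6 \cdot 118 = 708$)
$\left(41997 + 46267\right) \left(-49107 + V{\left(107 \right)}\right) = \left(41997 + 46267\right) \left(-49107 + 708\right) = 88264 \left(-48399\right) = -4271889336$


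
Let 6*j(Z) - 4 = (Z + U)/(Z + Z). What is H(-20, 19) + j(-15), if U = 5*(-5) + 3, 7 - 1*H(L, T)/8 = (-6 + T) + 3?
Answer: -12803/180 ≈ -71.128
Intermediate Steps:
H(L, T) = 80 - 8*T (H(L, T) = 56 - 8*((-6 + T) + 3) = 56 - 8*(-3 + T) = 56 + (24 - 8*T) = 80 - 8*T)
U = -22 (U = -25 + 3 = -22)
j(Z) = 2/3 + (-22 + Z)/(12*Z) (j(Z) = 2/3 + ((Z - 22)/(Z + Z))/6 = 2/3 + ((-22 + Z)/((2*Z)))/6 = 2/3 + ((-22 + Z)*(1/(2*Z)))/6 = 2/3 + ((-22 + Z)/(2*Z))/6 = 2/3 + (-22 + Z)/(12*Z))
H(-20, 19) + j(-15) = (80 - 8*19) + (1/12)*(-22 + 9*(-15))/(-15) = (80 - 152) + (1/12)*(-1/15)*(-22 - 135) = -72 + (1/12)*(-1/15)*(-157) = -72 + 157/180 = -12803/180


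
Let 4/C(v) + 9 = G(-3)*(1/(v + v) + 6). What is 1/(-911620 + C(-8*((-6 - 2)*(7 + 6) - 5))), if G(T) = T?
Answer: -47091/42929104396 ≈ -1.0969e-6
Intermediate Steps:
C(v) = 4/(-27 - 3/(2*v)) (C(v) = 4/(-9 - 3*(1/(v + v) + 6)) = 4/(-9 - 3*(1/(2*v) + 6)) = 4/(-9 - 3*(6 + 1/(2*v))) = 4/(-9 + (-18 - 3/(2*v))) = 4/(-27 - 3/(2*v)))
1/(-911620 + C(-8*((-6 - 2)*(7 + 6) - 5))) = 1/(-911620 - 8*(-8*((-6 - 2)*(7 + 6) - 5))/(3 + 54*(-8*((-6 - 2)*(7 + 6) - 5)))) = 1/(-911620 - 8*(-8*(-8*13 - 5))/(3 + 54*(-8*(-8*13 - 5)))) = 1/(-911620 - 8*(-8*(-104 - 5))/(3 + 54*(-8*(-104 - 5)))) = 1/(-911620 - 8*(-8*(-109))/(3 + 54*(-8*(-109)))) = 1/(-911620 - 8*872/(3 + 54*872)) = 1/(-911620 - 8*872/(3 + 47088)) = 1/(-911620 - 8*872/47091) = 1/(-911620 - 8*872*1/47091) = 1/(-911620 - 6976/47091) = 1/(-42929104396/47091) = -47091/42929104396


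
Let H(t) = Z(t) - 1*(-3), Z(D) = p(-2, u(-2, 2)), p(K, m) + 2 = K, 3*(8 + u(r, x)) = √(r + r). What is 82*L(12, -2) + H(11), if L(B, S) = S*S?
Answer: 327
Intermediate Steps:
u(r, x) = -8 + √2*√r/3 (u(r, x) = -8 + √(r + r)/3 = -8 + √(2*r)/3 = -8 + (√2*√r)/3 = -8 + √2*√r/3)
p(K, m) = -2 + K
Z(D) = -4 (Z(D) = -2 - 2 = -4)
L(B, S) = S²
H(t) = -1 (H(t) = -4 - 1*(-3) = -4 + 3 = -1)
82*L(12, -2) + H(11) = 82*(-2)² - 1 = 82*4 - 1 = 328 - 1 = 327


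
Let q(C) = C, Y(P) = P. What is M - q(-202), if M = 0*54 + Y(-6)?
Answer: 196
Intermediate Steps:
M = -6 (M = 0*54 - 6 = 0 - 6 = -6)
M - q(-202) = -6 - 1*(-202) = -6 + 202 = 196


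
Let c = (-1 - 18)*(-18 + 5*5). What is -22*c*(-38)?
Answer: -111188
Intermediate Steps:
c = -133 (c = -19*(-18 + 25) = -19*7 = -133)
-22*c*(-38) = -22*(-133)*(-38) = 2926*(-38) = -111188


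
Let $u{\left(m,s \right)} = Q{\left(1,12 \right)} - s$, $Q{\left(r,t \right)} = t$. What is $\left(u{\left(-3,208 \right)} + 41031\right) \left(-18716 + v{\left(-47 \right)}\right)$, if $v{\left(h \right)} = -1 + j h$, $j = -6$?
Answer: $-752793225$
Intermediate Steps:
$u{\left(m,s \right)} = 12 - s$
$v{\left(h \right)} = -1 - 6 h$
$\left(u{\left(-3,208 \right)} + 41031\right) \left(-18716 + v{\left(-47 \right)}\right) = \left(\left(12 - 208\right) + 41031\right) \left(-18716 - -281\right) = \left(\left(12 - 208\right) + 41031\right) \left(-18716 + \left(-1 + 282\right)\right) = \left(-196 + 41031\right) \left(-18716 + 281\right) = 40835 \left(-18435\right) = -752793225$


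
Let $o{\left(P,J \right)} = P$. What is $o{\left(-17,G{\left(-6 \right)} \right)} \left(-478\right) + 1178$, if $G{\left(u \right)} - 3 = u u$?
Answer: $9304$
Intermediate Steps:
$G{\left(u \right)} = 3 + u^{2}$ ($G{\left(u \right)} = 3 + u u = 3 + u^{2}$)
$o{\left(-17,G{\left(-6 \right)} \right)} \left(-478\right) + 1178 = \left(-17\right) \left(-478\right) + 1178 = 8126 + 1178 = 9304$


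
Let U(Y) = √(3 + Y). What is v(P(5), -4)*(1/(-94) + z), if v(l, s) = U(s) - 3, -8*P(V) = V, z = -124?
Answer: 34971/94 - 11657*I/94 ≈ 372.03 - 124.01*I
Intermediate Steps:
P(V) = -V/8
v(l, s) = -3 + √(3 + s) (v(l, s) = √(3 + s) - 3 = -3 + √(3 + s))
v(P(5), -4)*(1/(-94) + z) = (-3 + √(3 - 4))*(1/(-94) - 124) = (-3 + √(-1))*(-1/94 - 124) = (-3 + I)*(-11657/94) = 34971/94 - 11657*I/94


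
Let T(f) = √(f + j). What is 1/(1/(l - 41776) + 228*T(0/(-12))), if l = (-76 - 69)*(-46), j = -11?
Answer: -35106/704733759094465 - 280994321808*I*√11/704733759094465 ≈ -4.9815e-11 - 0.0013224*I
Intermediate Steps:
T(f) = √(-11 + f) (T(f) = √(f - 11) = √(-11 + f))
l = 6670 (l = -145*(-46) = 6670)
1/(1/(l - 41776) + 228*T(0/(-12))) = 1/(1/(6670 - 41776) + 228*√(-11 + 0/(-12))) = 1/(1/(-35106) + 228*√(-11 + 0*(-1/12))) = 1/(-1/35106 + 228*√(-11 + 0)) = 1/(-1/35106 + 228*√(-11)) = 1/(-1/35106 + 228*(I*√11)) = 1/(-1/35106 + 228*I*√11)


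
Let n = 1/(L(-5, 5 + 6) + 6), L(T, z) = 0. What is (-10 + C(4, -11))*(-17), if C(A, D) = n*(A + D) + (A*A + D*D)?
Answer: -12835/6 ≈ -2139.2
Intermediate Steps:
n = ⅙ (n = 1/(0 + 6) = 1/6 = ⅙ ≈ 0.16667)
C(A, D) = A² + D² + A/6 + D/6 (C(A, D) = (A + D)/6 + (A*A + D*D) = (A/6 + D/6) + (A² + D²) = A² + D² + A/6 + D/6)
(-10 + C(4, -11))*(-17) = (-10 + (4² + (-11)² + (⅙)*4 + (⅙)*(-11)))*(-17) = (-10 + (16 + 121 + ⅔ - 11/6))*(-17) = (-10 + 815/6)*(-17) = (755/6)*(-17) = -12835/6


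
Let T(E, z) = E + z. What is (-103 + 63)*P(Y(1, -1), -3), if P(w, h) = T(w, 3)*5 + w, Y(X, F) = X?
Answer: -840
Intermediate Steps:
P(w, h) = 15 + 6*w (P(w, h) = (w + 3)*5 + w = (3 + w)*5 + w = (15 + 5*w) + w = 15 + 6*w)
(-103 + 63)*P(Y(1, -1), -3) = (-103 + 63)*(15 + 6*1) = -40*(15 + 6) = -40*21 = -840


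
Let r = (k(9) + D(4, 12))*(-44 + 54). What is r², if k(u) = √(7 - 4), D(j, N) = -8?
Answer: 6700 - 1600*√3 ≈ 3928.7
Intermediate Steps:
k(u) = √3
r = -80 + 10*√3 (r = (√3 - 8)*(-44 + 54) = (-8 + √3)*10 = -80 + 10*√3 ≈ -62.680)
r² = (-80 + 10*√3)²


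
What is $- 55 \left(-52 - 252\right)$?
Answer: $16720$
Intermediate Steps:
$- 55 \left(-52 - 252\right) = \left(-55\right) \left(-304\right) = 16720$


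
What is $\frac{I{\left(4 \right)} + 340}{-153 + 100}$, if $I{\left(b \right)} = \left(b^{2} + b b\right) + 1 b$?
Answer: $- \frac{376}{53} \approx -7.0943$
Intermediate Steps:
$I{\left(b \right)} = b + 2 b^{2}$ ($I{\left(b \right)} = \left(b^{2} + b^{2}\right) + b = 2 b^{2} + b = b + 2 b^{2}$)
$\frac{I{\left(4 \right)} + 340}{-153 + 100} = \frac{4 \left(1 + 2 \cdot 4\right) + 340}{-153 + 100} = \frac{4 \left(1 + 8\right) + 340}{-53} = \left(4 \cdot 9 + 340\right) \left(- \frac{1}{53}\right) = \left(36 + 340\right) \left(- \frac{1}{53}\right) = 376 \left(- \frac{1}{53}\right) = - \frac{376}{53}$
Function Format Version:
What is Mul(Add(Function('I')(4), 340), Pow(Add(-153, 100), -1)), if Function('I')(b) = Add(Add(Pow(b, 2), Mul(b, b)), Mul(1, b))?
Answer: Rational(-376, 53) ≈ -7.0943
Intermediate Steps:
Function('I')(b) = Add(b, Mul(2, Pow(b, 2))) (Function('I')(b) = Add(Add(Pow(b, 2), Pow(b, 2)), b) = Add(Mul(2, Pow(b, 2)), b) = Add(b, Mul(2, Pow(b, 2))))
Mul(Add(Function('I')(4), 340), Pow(Add(-153, 100), -1)) = Mul(Add(Mul(4, Add(1, Mul(2, 4))), 340), Pow(Add(-153, 100), -1)) = Mul(Add(Mul(4, Add(1, 8)), 340), Pow(-53, -1)) = Mul(Add(Mul(4, 9), 340), Rational(-1, 53)) = Mul(Add(36, 340), Rational(-1, 53)) = Mul(376, Rational(-1, 53)) = Rational(-376, 53)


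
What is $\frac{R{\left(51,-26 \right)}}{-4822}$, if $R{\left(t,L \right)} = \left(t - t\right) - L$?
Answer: $- \frac{13}{2411} \approx -0.005392$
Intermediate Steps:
$R{\left(t,L \right)} = - L$ ($R{\left(t,L \right)} = 0 - L = - L$)
$\frac{R{\left(51,-26 \right)}}{-4822} = \frac{\left(-1\right) \left(-26\right)}{-4822} = 26 \left(- \frac{1}{4822}\right) = - \frac{13}{2411}$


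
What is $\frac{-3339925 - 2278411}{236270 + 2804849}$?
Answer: $- \frac{5618336}{3041119} \approx -1.8475$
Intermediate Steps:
$\frac{-3339925 - 2278411}{236270 + 2804849} = - \frac{5618336}{3041119}$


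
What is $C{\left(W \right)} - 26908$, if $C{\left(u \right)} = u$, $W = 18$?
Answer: $-26890$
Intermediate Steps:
$C{\left(W \right)} - 26908 = 18 - 26908 = -26890$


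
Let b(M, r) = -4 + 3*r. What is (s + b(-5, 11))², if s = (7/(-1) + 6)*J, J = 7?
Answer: 484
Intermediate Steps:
s = -7 (s = (7/(-1) + 6)*7 = (7*(-1) + 6)*7 = (-7 + 6)*7 = -1*7 = -7)
(s + b(-5, 11))² = (-7 + (-4 + 3*11))² = (-7 + (-4 + 33))² = (-7 + 29)² = 22² = 484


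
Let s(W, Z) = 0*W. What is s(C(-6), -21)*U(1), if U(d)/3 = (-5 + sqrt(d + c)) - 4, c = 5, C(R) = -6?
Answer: 0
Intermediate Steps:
s(W, Z) = 0
U(d) = -27 + 3*sqrt(5 + d) (U(d) = 3*((-5 + sqrt(d + 5)) - 4) = 3*((-5 + sqrt(5 + d)) - 4) = 3*(-9 + sqrt(5 + d)) = -27 + 3*sqrt(5 + d))
s(C(-6), -21)*U(1) = 0*(-27 + 3*sqrt(5 + 1)) = 0*(-27 + 3*sqrt(6)) = 0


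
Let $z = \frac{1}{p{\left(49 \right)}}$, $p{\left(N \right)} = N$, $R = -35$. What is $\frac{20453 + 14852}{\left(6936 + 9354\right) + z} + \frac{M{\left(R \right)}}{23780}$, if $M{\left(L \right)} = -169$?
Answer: $\frac{41003194441}{18981457580} \approx 2.1602$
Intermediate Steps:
$z = \frac{1}{49} \approx 0.020408$
$\frac{20453 + 14852}{\left(6936 + 9354\right) + z} + \frac{M{\left(R \right)}}{23780} = \frac{20453 + 14852}{\left(6936 + 9354\right) + \frac{1}{49}} - \frac{169}{23780} = \frac{35305}{16290 + \frac{1}{49}} - \frac{169}{23780} = \frac{35305}{\frac{798211}{49}} - \frac{169}{23780} = 35305 \cdot \frac{49}{798211} - \frac{169}{23780} = \frac{1729945}{798211} - \frac{169}{23780} = \frac{41003194441}{18981457580}$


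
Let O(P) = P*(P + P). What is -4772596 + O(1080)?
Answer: -2439796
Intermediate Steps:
O(P) = 2*P² (O(P) = P*(2*P) = 2*P²)
-4772596 + O(1080) = -4772596 + 2*1080² = -4772596 + 2*1166400 = -4772596 + 2332800 = -2439796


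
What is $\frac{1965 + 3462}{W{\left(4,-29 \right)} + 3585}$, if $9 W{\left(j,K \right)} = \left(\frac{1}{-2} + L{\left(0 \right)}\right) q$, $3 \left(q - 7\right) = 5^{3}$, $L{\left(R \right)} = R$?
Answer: $\frac{146529}{96722} \approx 1.5149$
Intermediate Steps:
$q = \frac{146}{3}$ ($q = 7 + \frac{5^{3}}{3} = 7 + \frac{1}{3} \cdot 125 = 7 + \frac{125}{3} = \frac{146}{3} \approx 48.667$)
$W{\left(j,K \right)} = - \frac{73}{27}$ ($W{\left(j,K \right)} = \frac{\left(\frac{1}{-2} + 0\right) \frac{146}{3}}{9} = \frac{\left(- \frac{1}{2} + 0\right) \frac{146}{3}}{9} = \frac{\left(- \frac{1}{2}\right) \frac{146}{3}}{9} = \frac{1}{9} \left(- \frac{73}{3}\right) = - \frac{73}{27}$)
$\frac{1965 + 3462}{W{\left(4,-29 \right)} + 3585} = \frac{1965 + 3462}{- \frac{73}{27} + 3585} = \frac{5427}{\frac{96722}{27}} = 5427 \cdot \frac{27}{96722} = \frac{146529}{96722}$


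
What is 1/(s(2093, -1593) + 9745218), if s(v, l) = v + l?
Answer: 1/9745718 ≈ 1.0261e-7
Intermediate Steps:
s(v, l) = l + v
1/(s(2093, -1593) + 9745218) = 1/((-1593 + 2093) + 9745218) = 1/(500 + 9745218) = 1/9745718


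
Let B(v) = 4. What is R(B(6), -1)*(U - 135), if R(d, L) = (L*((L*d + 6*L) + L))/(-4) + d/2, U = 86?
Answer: 147/4 ≈ 36.750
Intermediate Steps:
R(d, L) = d/2 - L*(7*L + L*d)/4 (R(d, L) = (L*((6*L + L*d) + L))*(-1/4) + d*(1/2) = (L*(7*L + L*d))*(-1/4) + d/2 = -L*(7*L + L*d)/4 + d/2 = d/2 - L*(7*L + L*d)/4)
R(B(6), -1)*(U - 135) = ((1/2)*4 - 7/4*(-1)**2 - 1/4*4*(-1)**2)*(86 - 135) = (2 - 7/4*1 - 1/4*4*1)*(-49) = (2 - 7/4 - 1)*(-49) = -3/4*(-49) = 147/4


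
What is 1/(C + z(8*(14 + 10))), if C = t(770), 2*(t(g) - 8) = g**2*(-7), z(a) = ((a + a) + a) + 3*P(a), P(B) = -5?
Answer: -1/2074581 ≈ -4.8202e-7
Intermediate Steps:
z(a) = -15 + 3*a (z(a) = ((a + a) + a) + 3*(-5) = (2*a + a) - 15 = 3*a - 15 = -15 + 3*a)
t(g) = 8 - 7*g**2/2 (t(g) = 8 + (g**2*(-7))/2 = 8 + (-7*g**2)/2 = 8 - 7*g**2/2)
C = -2075142 (C = 8 - 7/2*770**2 = 8 - 7/2*592900 = 8 - 2075150 = -2075142)
1/(C + z(8*(14 + 10))) = 1/(-2075142 + (-15 + 3*(8*(14 + 10)))) = 1/(-2075142 + (-15 + 3*(8*24))) = 1/(-2075142 + (-15 + 3*192)) = 1/(-2075142 + (-15 + 576)) = 1/(-2075142 + 561) = 1/(-2074581) = -1/2074581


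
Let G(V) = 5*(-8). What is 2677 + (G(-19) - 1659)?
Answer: 978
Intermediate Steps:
G(V) = -40
2677 + (G(-19) - 1659) = 2677 + (-40 - 1659) = 2677 - 1699 = 978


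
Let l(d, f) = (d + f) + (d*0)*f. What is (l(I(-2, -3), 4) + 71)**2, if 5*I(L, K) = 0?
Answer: 5625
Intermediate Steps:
I(L, K) = 0 (I(L, K) = (1/5)*0 = 0)
l(d, f) = d + f (l(d, f) = (d + f) + 0*f = (d + f) + 0 = d + f)
(l(I(-2, -3), 4) + 71)**2 = ((0 + 4) + 71)**2 = (4 + 71)**2 = 75**2 = 5625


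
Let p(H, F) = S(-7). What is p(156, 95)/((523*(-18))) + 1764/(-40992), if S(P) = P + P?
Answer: -95431/2297016 ≈ -0.041546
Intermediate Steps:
S(P) = 2*P
p(H, F) = -14 (p(H, F) = 2*(-7) = -14)
p(156, 95)/((523*(-18))) + 1764/(-40992) = -14/(523*(-18)) + 1764/(-40992) = -14/(-9414) + 1764*(-1/40992) = -14*(-1/9414) - 21/488 = 7/4707 - 21/488 = -95431/2297016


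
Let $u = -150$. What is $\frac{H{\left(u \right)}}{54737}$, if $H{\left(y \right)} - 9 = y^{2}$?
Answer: $\frac{22509}{54737} \approx 0.41122$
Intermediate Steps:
$H{\left(y \right)} = 9 + y^{2}$
$\frac{H{\left(u \right)}}{54737} = \frac{9 + \left(-150\right)^{2}}{54737} = \left(9 + 22500\right) \frac{1}{54737} = 22509 \cdot \frac{1}{54737} = \frac{22509}{54737}$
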